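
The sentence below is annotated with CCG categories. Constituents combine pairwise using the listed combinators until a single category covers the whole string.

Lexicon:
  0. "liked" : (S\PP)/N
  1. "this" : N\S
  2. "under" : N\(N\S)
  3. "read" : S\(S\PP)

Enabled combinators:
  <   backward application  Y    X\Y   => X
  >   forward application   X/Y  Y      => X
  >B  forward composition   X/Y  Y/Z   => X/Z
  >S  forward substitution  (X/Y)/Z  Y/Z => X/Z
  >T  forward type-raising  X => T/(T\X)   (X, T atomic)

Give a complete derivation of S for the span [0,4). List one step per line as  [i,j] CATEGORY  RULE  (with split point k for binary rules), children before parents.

[0,4] S   <
  [0,3] S\PP   >
    [0,1] "liked" : (S\PP)/N
    [1,3] N   <
      [1,2] "this" : N\S
      [2,3] "under" : N\(N\S)
  [3,4] "read" : S\(S\PP)

[0,1] (S\PP)/N  lex  "liked"
[1,2] N\S  lex  "this"
[2,3] N\(N\S)  lex  "under"
[1,3] N  <  k=2
[0,3] S\PP  >  k=1
[3,4] S\(S\PP)  lex  "read"
[0,4] S  <  k=3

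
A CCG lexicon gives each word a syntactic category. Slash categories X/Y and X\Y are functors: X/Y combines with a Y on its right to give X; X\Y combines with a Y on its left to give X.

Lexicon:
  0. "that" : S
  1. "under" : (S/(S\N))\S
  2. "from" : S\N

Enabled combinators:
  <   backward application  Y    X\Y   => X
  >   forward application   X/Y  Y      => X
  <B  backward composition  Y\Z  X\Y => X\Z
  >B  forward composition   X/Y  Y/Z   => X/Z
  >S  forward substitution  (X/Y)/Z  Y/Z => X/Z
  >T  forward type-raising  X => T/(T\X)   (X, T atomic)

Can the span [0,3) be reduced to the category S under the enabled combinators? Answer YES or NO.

YES

[0,3] S   >
  [0,2] S/(S\N)   <
    [0,1] "that" : S
    [1,2] "under" : (S/(S\N))\S
  [2,3] "from" : S\N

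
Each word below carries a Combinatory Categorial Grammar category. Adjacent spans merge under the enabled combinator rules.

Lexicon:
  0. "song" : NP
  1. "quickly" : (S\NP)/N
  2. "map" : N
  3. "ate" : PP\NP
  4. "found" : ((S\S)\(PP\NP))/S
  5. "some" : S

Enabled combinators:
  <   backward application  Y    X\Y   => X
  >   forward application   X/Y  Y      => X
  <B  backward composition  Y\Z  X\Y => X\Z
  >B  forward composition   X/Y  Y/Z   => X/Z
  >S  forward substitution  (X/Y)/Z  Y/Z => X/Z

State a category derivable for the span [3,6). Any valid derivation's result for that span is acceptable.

S\S

[0,6] S   <
  [0,1] "song" : NP
  [1,6] S\NP   <B
    [1,3] S\NP   >
      [1,2] "quickly" : (S\NP)/N
      [2,3] "map" : N
    [3,6] S\S   <
      [3,4] "ate" : PP\NP
      [4,6] (S\S)\(PP\NP)   >
        [4,5] "found" : ((S\S)\(PP\NP))/S
        [5,6] "some" : S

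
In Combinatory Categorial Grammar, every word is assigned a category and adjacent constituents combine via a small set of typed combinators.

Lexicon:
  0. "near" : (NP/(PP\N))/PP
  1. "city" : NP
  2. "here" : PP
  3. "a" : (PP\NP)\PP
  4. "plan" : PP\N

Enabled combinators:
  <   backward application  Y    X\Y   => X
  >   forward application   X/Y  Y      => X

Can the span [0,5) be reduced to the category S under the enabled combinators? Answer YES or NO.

NO

(NP/(PP\N))/PP NP PP (PP\NP)\PP PP\N
CKY chart[0,5] = {NP}; S ∉ chart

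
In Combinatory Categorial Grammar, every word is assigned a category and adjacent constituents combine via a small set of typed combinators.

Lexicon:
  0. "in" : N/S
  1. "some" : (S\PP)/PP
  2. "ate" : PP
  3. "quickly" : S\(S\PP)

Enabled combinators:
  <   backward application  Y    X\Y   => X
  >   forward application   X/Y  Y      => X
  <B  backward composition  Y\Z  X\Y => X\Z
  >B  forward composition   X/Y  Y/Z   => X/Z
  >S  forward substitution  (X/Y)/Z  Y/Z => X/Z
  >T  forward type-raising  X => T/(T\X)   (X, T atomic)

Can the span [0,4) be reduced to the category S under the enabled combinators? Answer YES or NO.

NO

N/S (S\PP)/PP PP S\(S\PP)
CKY chart[0,4] = {N, N/(N\N), N/(S\S), NP/(NP\N), PP/(PP\N), S/(S\N)}; S ∉ chart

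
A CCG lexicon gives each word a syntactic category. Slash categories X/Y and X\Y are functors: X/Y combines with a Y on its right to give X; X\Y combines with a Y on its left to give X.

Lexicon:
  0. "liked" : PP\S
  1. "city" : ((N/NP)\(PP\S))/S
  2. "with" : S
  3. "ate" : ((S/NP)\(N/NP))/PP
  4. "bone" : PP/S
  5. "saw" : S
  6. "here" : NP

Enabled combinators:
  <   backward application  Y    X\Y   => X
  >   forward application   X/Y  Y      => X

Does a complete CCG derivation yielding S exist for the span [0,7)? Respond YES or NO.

[0,7] S   >
  [0,6] S/NP   <
    [0,3] N/NP   <
      [0,1] "liked" : PP\S
      [1,3] (N/NP)\(PP\S)   >
        [1,2] "city" : ((N/NP)\(PP\S))/S
        [2,3] "with" : S
    [3,6] (S/NP)\(N/NP)   >
      [3,4] "ate" : ((S/NP)\(N/NP))/PP
      [4,6] PP   >
        [4,5] "bone" : PP/S
        [5,6] "saw" : S
  [6,7] "here" : NP

YES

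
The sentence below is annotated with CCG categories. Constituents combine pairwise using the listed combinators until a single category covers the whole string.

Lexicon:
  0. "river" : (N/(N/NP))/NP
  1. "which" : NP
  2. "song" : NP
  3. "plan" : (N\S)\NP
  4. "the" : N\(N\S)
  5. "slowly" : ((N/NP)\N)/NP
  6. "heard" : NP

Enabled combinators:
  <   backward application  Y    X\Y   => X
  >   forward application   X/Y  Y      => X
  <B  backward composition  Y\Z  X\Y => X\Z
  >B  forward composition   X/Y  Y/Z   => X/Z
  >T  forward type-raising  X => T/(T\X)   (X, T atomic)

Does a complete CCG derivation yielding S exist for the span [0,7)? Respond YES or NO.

(N/(N/NP))/NP NP NP (N\S)\NP N\(N\S) ((N/NP)\N)/NP NP
CKY chart[0,7] = {N, N/(N\N), NP/(NP\N), PP/(PP\N), S/(S\N)}; S ∉ chart

NO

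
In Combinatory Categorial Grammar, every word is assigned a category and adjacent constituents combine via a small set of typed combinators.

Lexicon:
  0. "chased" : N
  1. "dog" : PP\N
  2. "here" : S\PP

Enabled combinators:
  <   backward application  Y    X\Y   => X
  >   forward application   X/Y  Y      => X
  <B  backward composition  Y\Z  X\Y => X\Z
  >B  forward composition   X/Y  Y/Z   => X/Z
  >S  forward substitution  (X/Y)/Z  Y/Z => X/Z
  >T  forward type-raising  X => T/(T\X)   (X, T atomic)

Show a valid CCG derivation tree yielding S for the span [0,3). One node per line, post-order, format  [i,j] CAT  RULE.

[0,1] N  lex  "chased"
[1,2] PP\N  lex  "dog"
[0,2] PP  <  k=1
[2,3] S\PP  lex  "here"
[0,3] S  <  k=2

[0,3] S   <
  [0,2] PP   <
    [0,1] "chased" : N
    [1,2] "dog" : PP\N
  [2,3] "here" : S\PP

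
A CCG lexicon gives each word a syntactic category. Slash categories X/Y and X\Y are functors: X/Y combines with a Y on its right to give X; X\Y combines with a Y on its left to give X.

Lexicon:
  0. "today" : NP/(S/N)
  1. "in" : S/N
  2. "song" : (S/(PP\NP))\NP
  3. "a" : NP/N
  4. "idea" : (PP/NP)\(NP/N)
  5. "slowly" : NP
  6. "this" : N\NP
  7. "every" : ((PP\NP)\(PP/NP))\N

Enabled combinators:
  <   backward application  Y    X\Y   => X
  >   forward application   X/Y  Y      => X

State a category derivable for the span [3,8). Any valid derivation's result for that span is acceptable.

PP\NP

[0,8] S   >
  [0,3] S/(PP\NP)   <
    [0,2] NP   >
      [0,1] "today" : NP/(S/N)
      [1,2] "in" : S/N
    [2,3] "song" : (S/(PP\NP))\NP
  [3,8] PP\NP   <
    [3,5] PP/NP   <
      [3,4] "a" : NP/N
      [4,5] "idea" : (PP/NP)\(NP/N)
    [5,8] (PP\NP)\(PP/NP)   <
      [5,7] N   <
        [5,6] "slowly" : NP
        [6,7] "this" : N\NP
      [7,8] "every" : ((PP\NP)\(PP/NP))\N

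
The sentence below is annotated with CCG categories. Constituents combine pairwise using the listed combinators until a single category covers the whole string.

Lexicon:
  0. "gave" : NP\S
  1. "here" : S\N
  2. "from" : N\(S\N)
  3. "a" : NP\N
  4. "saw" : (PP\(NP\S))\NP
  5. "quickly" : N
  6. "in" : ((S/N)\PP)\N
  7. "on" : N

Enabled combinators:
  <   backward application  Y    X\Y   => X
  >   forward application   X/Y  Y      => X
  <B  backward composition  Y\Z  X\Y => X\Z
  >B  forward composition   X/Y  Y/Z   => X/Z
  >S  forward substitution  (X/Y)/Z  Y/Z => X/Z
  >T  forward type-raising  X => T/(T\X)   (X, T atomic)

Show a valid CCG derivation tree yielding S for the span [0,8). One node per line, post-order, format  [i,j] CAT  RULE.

[0,8] S   >
  [0,7] S/N   <
    [0,5] PP   <
      [0,1] "gave" : NP\S
      [1,5] PP\(NP\S)   <
        [1,4] NP   <
          [1,3] N   <
            [1,2] "here" : S\N
            [2,3] "from" : N\(S\N)
          [3,4] "a" : NP\N
        [4,5] "saw" : (PP\(NP\S))\NP
    [5,7] (S/N)\PP   <
      [5,6] "quickly" : N
      [6,7] "in" : ((S/N)\PP)\N
  [7,8] "on" : N

[0,1] NP\S  lex  "gave"
[1,2] S\N  lex  "here"
[2,3] N\(S\N)  lex  "from"
[1,3] N  <  k=2
[3,4] NP\N  lex  "a"
[1,4] NP  <  k=3
[4,5] (PP\(NP\S))\NP  lex  "saw"
[1,5] PP\(NP\S)  <  k=4
[0,5] PP  <  k=1
[5,6] N  lex  "quickly"
[6,7] ((S/N)\PP)\N  lex  "in"
[5,7] (S/N)\PP  <  k=6
[0,7] S/N  <  k=5
[7,8] N  lex  "on"
[0,8] S  >  k=7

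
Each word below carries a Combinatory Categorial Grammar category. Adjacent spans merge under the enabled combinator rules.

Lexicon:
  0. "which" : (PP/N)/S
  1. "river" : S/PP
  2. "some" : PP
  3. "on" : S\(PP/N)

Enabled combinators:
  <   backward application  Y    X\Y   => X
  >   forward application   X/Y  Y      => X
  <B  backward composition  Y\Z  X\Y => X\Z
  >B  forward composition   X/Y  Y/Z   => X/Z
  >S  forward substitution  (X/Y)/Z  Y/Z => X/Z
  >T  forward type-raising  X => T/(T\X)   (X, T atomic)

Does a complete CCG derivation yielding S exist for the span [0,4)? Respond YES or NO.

YES

[0,4] S   <
  [0,3] PP/N   >
    [0,1] "which" : (PP/N)/S
    [1,3] S   >
      [1,2] "river" : S/PP
      [2,3] "some" : PP
  [3,4] "on" : S\(PP/N)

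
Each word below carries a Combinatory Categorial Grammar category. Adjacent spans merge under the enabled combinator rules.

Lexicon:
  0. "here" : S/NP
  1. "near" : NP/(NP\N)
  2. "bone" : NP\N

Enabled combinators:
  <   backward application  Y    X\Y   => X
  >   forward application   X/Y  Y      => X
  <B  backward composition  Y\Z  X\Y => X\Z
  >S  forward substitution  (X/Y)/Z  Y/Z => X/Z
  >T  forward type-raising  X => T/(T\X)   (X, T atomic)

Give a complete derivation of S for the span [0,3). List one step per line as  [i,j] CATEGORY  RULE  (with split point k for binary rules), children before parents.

[0,3] S   >
  [0,1] "here" : S/NP
  [1,3] NP   >
    [1,2] "near" : NP/(NP\N)
    [2,3] "bone" : NP\N

[0,1] S/NP  lex  "here"
[1,2] NP/(NP\N)  lex  "near"
[2,3] NP\N  lex  "bone"
[1,3] NP  >  k=2
[0,3] S  >  k=1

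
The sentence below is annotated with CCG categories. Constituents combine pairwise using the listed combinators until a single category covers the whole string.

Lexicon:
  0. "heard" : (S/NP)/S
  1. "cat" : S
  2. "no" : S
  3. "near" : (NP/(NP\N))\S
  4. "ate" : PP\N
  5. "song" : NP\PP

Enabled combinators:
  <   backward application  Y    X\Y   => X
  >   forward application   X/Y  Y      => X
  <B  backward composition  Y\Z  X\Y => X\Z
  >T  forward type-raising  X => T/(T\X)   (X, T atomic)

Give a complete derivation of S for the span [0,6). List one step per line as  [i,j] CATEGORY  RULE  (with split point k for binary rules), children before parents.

[0,1] (S/NP)/S  lex  "heard"
[1,2] S  lex  "cat"
[0,2] S/NP  >  k=1
[2,3] S  lex  "no"
[3,4] (NP/(NP\N))\S  lex  "near"
[2,4] NP/(NP\N)  <  k=3
[4,5] PP\N  lex  "ate"
[5,6] NP\PP  lex  "song"
[4,6] NP\N  <B  k=5
[2,6] NP  >  k=4
[0,6] S  >  k=2

[0,6] S   >
  [0,2] S/NP   >
    [0,1] "heard" : (S/NP)/S
    [1,2] "cat" : S
  [2,6] NP   >
    [2,4] NP/(NP\N)   <
      [2,3] "no" : S
      [3,4] "near" : (NP/(NP\N))\S
    [4,6] NP\N   <B
      [4,5] "ate" : PP\N
      [5,6] "song" : NP\PP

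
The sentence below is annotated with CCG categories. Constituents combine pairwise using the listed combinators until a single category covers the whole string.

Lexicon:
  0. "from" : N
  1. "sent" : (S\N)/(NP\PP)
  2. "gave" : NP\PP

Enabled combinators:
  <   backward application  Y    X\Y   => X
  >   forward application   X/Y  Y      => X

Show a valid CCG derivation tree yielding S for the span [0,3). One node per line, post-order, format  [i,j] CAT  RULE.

[0,3] S   <
  [0,1] "from" : N
  [1,3] S\N   >
    [1,2] "sent" : (S\N)/(NP\PP)
    [2,3] "gave" : NP\PP

[0,1] N  lex  "from"
[1,2] (S\N)/(NP\PP)  lex  "sent"
[2,3] NP\PP  lex  "gave"
[1,3] S\N  >  k=2
[0,3] S  <  k=1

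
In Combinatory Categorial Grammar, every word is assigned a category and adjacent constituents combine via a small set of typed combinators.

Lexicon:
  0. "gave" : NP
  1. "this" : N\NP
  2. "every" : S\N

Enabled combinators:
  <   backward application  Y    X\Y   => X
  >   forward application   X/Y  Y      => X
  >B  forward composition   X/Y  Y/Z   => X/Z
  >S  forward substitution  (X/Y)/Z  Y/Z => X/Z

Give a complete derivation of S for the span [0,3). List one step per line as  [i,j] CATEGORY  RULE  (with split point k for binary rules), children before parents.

[0,1] NP  lex  "gave"
[1,2] N\NP  lex  "this"
[0,2] N  <  k=1
[2,3] S\N  lex  "every"
[0,3] S  <  k=2

[0,3] S   <
  [0,2] N   <
    [0,1] "gave" : NP
    [1,2] "this" : N\NP
  [2,3] "every" : S\N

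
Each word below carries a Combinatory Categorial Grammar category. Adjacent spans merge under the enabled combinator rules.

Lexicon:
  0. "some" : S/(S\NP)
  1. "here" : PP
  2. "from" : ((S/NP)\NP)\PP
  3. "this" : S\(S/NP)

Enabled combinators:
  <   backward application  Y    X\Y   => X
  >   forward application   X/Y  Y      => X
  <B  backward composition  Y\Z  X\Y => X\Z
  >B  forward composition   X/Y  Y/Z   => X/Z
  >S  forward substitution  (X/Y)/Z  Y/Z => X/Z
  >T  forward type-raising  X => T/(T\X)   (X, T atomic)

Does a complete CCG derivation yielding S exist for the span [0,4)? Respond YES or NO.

[0,4] S   >
  [0,1] "some" : S/(S\NP)
  [1,4] S\NP   <B
    [1,3] (S/NP)\NP   <
      [1,2] "here" : PP
      [2,3] "from" : ((S/NP)\NP)\PP
    [3,4] "this" : S\(S/NP)

YES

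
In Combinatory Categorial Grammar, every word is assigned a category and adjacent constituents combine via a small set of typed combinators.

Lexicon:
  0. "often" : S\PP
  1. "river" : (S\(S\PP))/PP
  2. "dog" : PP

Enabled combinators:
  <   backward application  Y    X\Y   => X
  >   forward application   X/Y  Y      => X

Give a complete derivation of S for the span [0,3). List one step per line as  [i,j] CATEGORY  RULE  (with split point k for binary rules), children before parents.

[0,1] S\PP  lex  "often"
[1,2] (S\(S\PP))/PP  lex  "river"
[2,3] PP  lex  "dog"
[1,3] S\(S\PP)  >  k=2
[0,3] S  <  k=1

[0,3] S   <
  [0,1] "often" : S\PP
  [1,3] S\(S\PP)   >
    [1,2] "river" : (S\(S\PP))/PP
    [2,3] "dog" : PP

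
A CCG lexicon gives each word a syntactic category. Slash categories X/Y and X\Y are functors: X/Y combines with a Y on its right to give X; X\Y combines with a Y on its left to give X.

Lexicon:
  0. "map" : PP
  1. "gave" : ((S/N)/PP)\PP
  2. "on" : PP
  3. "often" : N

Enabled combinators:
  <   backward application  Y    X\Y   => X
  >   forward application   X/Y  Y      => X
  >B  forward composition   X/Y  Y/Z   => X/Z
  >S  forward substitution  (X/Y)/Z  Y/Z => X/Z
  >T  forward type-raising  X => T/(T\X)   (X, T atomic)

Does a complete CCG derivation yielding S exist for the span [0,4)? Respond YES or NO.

YES

[0,4] S   >
  [0,3] S/N   >
    [0,2] (S/N)/PP   <
      [0,1] "map" : PP
      [1,2] "gave" : ((S/N)/PP)\PP
    [2,3] "on" : PP
  [3,4] "often" : N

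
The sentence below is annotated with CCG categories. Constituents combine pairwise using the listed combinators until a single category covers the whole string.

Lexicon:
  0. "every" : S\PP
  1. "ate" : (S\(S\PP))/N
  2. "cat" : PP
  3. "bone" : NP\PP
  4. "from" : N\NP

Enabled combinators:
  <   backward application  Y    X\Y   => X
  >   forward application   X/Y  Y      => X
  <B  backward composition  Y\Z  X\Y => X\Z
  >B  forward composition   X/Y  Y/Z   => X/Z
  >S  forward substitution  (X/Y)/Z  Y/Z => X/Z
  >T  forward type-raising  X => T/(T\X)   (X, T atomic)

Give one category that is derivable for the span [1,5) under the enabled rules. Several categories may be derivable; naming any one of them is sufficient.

S\(S\PP)

[0,5] S   <
  [0,1] "every" : S\PP
  [1,5] S\(S\PP)   >
    [1,2] "ate" : (S\(S\PP))/N
    [2,5] N   <
      [2,3] "cat" : PP
      [3,5] N\PP   <B
        [3,4] "bone" : NP\PP
        [4,5] "from" : N\NP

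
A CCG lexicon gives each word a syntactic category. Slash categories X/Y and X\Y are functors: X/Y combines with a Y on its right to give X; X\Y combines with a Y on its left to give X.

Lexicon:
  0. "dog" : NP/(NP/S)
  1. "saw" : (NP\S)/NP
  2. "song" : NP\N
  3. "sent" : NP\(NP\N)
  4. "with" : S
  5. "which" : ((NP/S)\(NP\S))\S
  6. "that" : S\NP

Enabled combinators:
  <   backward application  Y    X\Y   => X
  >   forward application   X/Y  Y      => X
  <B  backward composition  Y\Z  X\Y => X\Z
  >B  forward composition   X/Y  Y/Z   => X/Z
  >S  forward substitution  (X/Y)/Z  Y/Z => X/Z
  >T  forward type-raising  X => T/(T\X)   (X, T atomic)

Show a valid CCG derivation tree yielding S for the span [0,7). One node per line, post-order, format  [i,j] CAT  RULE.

[0,7] S   <
  [0,6] NP   >
    [0,1] "dog" : NP/(NP/S)
    [1,6] NP/S   <
      [1,4] NP\S   >
        [1,2] "saw" : (NP\S)/NP
        [2,4] NP   <
          [2,3] "song" : NP\N
          [3,4] "sent" : NP\(NP\N)
      [4,6] (NP/S)\(NP\S)   <
        [4,5] "with" : S
        [5,6] "which" : ((NP/S)\(NP\S))\S
  [6,7] "that" : S\NP

[0,1] NP/(NP/S)  lex  "dog"
[1,2] (NP\S)/NP  lex  "saw"
[2,3] NP\N  lex  "song"
[3,4] NP\(NP\N)  lex  "sent"
[2,4] NP  <  k=3
[1,4] NP\S  >  k=2
[4,5] S  lex  "with"
[5,6] ((NP/S)\(NP\S))\S  lex  "which"
[4,6] (NP/S)\(NP\S)  <  k=5
[1,6] NP/S  <  k=4
[0,6] NP  >  k=1
[6,7] S\NP  lex  "that"
[0,7] S  <  k=6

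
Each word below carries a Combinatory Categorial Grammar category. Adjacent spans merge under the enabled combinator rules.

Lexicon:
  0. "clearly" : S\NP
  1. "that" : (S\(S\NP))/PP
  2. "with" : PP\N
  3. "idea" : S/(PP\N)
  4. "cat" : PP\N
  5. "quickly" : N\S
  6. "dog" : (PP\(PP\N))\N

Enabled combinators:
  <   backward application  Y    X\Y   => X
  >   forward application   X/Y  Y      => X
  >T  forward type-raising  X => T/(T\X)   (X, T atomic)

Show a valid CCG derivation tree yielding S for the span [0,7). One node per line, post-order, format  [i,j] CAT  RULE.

[0,1] S\NP  lex  "clearly"
[1,2] (S\(S\NP))/PP  lex  "that"
[2,3] PP\N  lex  "with"
[3,4] S/(PP\N)  lex  "idea"
[4,5] PP\N  lex  "cat"
[3,5] S  >  k=4
[5,6] N\S  lex  "quickly"
[3,6] N  <  k=5
[6,7] (PP\(PP\N))\N  lex  "dog"
[3,7] PP\(PP\N)  <  k=6
[2,7] PP  <  k=3
[1,7] S\(S\NP)  >  k=2
[0,7] S  <  k=1

[0,7] S   <
  [0,1] "clearly" : S\NP
  [1,7] S\(S\NP)   >
    [1,2] "that" : (S\(S\NP))/PP
    [2,7] PP   <
      [2,3] "with" : PP\N
      [3,7] PP\(PP\N)   <
        [3,6] N   <
          [3,5] S   >
            [3,4] "idea" : S/(PP\N)
            [4,5] "cat" : PP\N
          [5,6] "quickly" : N\S
        [6,7] "dog" : (PP\(PP\N))\N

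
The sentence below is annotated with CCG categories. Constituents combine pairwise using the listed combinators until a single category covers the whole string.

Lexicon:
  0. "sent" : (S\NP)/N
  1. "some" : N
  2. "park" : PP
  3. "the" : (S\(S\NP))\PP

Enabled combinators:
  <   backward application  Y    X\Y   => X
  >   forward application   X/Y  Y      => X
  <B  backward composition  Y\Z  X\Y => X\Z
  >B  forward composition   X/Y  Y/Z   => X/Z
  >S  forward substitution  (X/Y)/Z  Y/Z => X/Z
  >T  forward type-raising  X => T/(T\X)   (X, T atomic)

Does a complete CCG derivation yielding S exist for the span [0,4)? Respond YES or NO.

[0,4] S   <
  [0,2] S\NP   >
    [0,1] "sent" : (S\NP)/N
    [1,2] "some" : N
  [2,4] S\(S\NP)   <
    [2,3] "park" : PP
    [3,4] "the" : (S\(S\NP))\PP

YES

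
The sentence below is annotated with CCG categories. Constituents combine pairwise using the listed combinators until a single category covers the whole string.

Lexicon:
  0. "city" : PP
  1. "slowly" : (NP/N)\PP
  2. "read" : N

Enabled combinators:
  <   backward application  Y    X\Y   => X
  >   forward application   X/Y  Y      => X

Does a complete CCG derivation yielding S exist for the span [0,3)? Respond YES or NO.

PP (NP/N)\PP N
CKY chart[0,3] = {NP}; S ∉ chart

NO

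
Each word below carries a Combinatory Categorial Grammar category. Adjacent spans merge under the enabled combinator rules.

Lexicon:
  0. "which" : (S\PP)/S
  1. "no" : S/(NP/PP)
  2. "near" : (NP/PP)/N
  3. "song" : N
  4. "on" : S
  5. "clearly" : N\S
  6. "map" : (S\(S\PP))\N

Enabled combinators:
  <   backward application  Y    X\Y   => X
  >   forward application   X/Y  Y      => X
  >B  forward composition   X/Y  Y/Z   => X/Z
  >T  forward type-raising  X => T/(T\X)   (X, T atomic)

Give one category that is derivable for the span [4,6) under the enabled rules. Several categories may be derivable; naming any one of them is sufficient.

[0,7] S   <
  [0,4] S\PP   >
    [0,1] "which" : (S\PP)/S
    [1,4] S   >
      [1,2] "no" : S/(NP/PP)
      [2,4] NP/PP   >
        [2,3] "near" : (NP/PP)/N
        [3,4] "song" : N
  [4,7] S\(S\PP)   <
    [4,6] N   <
      [4,5] "on" : S
      [5,6] "clearly" : N\S
    [6,7] "map" : (S\(S\PP))\N

N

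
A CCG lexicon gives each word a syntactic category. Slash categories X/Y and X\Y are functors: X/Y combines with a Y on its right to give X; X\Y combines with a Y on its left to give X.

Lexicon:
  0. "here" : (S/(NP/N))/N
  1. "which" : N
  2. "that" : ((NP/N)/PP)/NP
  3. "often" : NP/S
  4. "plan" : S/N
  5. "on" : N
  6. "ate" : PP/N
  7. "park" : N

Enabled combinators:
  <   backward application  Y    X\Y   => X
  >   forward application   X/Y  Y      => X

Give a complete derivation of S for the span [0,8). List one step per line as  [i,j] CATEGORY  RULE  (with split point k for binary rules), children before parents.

[0,1] (S/(NP/N))/N  lex  "here"
[1,2] N  lex  "which"
[0,2] S/(NP/N)  >  k=1
[2,3] ((NP/N)/PP)/NP  lex  "that"
[3,4] NP/S  lex  "often"
[4,5] S/N  lex  "plan"
[5,6] N  lex  "on"
[4,6] S  >  k=5
[3,6] NP  >  k=4
[2,6] (NP/N)/PP  >  k=3
[6,7] PP/N  lex  "ate"
[7,8] N  lex  "park"
[6,8] PP  >  k=7
[2,8] NP/N  >  k=6
[0,8] S  >  k=2

[0,8] S   >
  [0,2] S/(NP/N)   >
    [0,1] "here" : (S/(NP/N))/N
    [1,2] "which" : N
  [2,8] NP/N   >
    [2,6] (NP/N)/PP   >
      [2,3] "that" : ((NP/N)/PP)/NP
      [3,6] NP   >
        [3,4] "often" : NP/S
        [4,6] S   >
          [4,5] "plan" : S/N
          [5,6] "on" : N
    [6,8] PP   >
      [6,7] "ate" : PP/N
      [7,8] "park" : N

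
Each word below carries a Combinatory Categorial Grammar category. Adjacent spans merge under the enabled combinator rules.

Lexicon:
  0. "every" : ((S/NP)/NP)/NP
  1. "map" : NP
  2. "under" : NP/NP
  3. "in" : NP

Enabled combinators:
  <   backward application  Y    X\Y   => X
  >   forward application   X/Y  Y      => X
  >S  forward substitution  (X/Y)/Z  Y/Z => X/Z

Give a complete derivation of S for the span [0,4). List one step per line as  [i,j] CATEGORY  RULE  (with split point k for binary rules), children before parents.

[0,1] ((S/NP)/NP)/NP  lex  "every"
[1,2] NP  lex  "map"
[0,2] (S/NP)/NP  >  k=1
[2,3] NP/NP  lex  "under"
[0,3] S/NP  >S  k=2
[3,4] NP  lex  "in"
[0,4] S  >  k=3

[0,4] S   >
  [0,3] S/NP   >S
    [0,2] (S/NP)/NP   >
      [0,1] "every" : ((S/NP)/NP)/NP
      [1,2] "map" : NP
    [2,3] "under" : NP/NP
  [3,4] "in" : NP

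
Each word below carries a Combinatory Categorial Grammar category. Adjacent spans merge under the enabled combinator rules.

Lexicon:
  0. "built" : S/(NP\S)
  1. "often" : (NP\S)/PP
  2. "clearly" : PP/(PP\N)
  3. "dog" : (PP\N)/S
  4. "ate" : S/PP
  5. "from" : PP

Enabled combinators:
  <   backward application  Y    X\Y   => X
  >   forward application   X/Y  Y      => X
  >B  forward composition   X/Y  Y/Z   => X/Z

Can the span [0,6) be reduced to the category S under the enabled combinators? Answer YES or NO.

[0,6] S   >
  [0,1] "built" : S/(NP\S)
  [1,6] NP\S   >
    [1,2] "often" : (NP\S)/PP
    [2,6] PP   >
      [2,4] PP/S   >B
        [2,3] "clearly" : PP/(PP\N)
        [3,4] "dog" : (PP\N)/S
      [4,6] S   >
        [4,5] "ate" : S/PP
        [5,6] "from" : PP

YES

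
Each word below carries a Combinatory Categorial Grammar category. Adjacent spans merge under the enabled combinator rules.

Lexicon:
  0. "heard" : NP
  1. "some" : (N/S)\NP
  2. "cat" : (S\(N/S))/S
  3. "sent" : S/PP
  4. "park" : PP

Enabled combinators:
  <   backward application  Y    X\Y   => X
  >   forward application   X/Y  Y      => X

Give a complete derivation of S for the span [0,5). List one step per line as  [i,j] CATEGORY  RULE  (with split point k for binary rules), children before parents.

[0,5] S   <
  [0,2] N/S   <
    [0,1] "heard" : NP
    [1,2] "some" : (N/S)\NP
  [2,5] S\(N/S)   >
    [2,3] "cat" : (S\(N/S))/S
    [3,5] S   >
      [3,4] "sent" : S/PP
      [4,5] "park" : PP

[0,1] NP  lex  "heard"
[1,2] (N/S)\NP  lex  "some"
[0,2] N/S  <  k=1
[2,3] (S\(N/S))/S  lex  "cat"
[3,4] S/PP  lex  "sent"
[4,5] PP  lex  "park"
[3,5] S  >  k=4
[2,5] S\(N/S)  >  k=3
[0,5] S  <  k=2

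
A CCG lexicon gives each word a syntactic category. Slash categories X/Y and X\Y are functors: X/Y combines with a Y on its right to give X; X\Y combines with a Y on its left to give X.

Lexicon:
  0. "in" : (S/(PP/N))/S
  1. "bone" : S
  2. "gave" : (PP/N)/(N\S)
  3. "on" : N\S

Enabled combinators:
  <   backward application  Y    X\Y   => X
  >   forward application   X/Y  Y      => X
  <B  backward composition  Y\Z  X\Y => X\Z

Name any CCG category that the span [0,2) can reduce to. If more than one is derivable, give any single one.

S/(PP/N)

[0,4] S   >
  [0,2] S/(PP/N)   >
    [0,1] "in" : (S/(PP/N))/S
    [1,2] "bone" : S
  [2,4] PP/N   >
    [2,3] "gave" : (PP/N)/(N\S)
    [3,4] "on" : N\S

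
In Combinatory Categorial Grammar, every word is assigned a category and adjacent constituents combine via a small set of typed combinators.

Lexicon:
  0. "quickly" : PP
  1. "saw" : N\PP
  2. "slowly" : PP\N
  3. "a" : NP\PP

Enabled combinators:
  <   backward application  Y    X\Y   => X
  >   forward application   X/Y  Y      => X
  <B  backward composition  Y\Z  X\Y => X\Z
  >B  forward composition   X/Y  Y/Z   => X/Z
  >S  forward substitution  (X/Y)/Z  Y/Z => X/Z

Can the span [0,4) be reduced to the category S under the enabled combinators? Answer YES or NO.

NO

PP N\PP PP\N NP\PP
CKY chart[0,4] = {NP}; S ∉ chart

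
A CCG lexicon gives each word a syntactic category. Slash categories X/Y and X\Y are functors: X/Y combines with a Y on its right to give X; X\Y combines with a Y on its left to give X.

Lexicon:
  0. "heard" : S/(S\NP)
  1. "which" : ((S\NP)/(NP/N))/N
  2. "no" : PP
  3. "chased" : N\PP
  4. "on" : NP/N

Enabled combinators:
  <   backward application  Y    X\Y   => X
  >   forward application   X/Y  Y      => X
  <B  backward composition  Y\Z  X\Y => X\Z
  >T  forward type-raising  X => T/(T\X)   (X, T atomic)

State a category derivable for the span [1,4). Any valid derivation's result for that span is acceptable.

(S\NP)/(NP/N)

[0,5] S   >
  [0,1] "heard" : S/(S\NP)
  [1,5] S\NP   >
    [1,4] (S\NP)/(NP/N)   >
      [1,2] "which" : ((S\NP)/(NP/N))/N
      [2,4] N   >
        [2,3] N/(N\PP)   >T
          [2,3] "no" : PP
        [3,4] "chased" : N\PP
    [4,5] "on" : NP/N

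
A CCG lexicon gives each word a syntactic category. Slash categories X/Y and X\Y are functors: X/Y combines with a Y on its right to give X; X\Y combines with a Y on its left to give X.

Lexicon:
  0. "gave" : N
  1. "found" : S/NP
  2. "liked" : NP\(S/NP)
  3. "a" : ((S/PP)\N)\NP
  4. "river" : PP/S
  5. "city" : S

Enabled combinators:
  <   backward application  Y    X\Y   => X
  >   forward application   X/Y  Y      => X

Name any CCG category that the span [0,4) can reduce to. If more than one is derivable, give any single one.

[0,6] S   >
  [0,4] S/PP   <
    [0,1] "gave" : N
    [1,4] (S/PP)\N   <
      [1,3] NP   <
        [1,2] "found" : S/NP
        [2,3] "liked" : NP\(S/NP)
      [3,4] "a" : ((S/PP)\N)\NP
  [4,6] PP   >
    [4,5] "river" : PP/S
    [5,6] "city" : S

S/PP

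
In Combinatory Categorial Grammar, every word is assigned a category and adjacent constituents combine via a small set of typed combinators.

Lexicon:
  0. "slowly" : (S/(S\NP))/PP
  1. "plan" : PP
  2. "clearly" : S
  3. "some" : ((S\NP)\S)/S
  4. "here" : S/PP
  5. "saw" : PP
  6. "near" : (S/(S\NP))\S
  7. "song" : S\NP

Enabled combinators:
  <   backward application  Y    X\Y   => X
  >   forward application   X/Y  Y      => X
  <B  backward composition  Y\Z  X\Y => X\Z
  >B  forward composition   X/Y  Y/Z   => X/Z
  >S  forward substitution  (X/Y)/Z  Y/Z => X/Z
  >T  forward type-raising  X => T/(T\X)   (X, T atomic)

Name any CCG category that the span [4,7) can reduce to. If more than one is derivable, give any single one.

S/(S\NP)

[0,8] S   >
  [0,2] S/(S\NP)   >
    [0,1] "slowly" : (S/(S\NP))/PP
    [1,2] "plan" : PP
  [2,8] S\NP   <
    [2,3] "clearly" : S
    [3,8] (S\NP)\S   >
      [3,4] "some" : ((S\NP)\S)/S
      [4,8] S   >
        [4,7] S/(S\NP)   <
          [4,6] S   >
            [4,5] "here" : S/PP
            [5,6] "saw" : PP
          [6,7] "near" : (S/(S\NP))\S
        [7,8] "song" : S\NP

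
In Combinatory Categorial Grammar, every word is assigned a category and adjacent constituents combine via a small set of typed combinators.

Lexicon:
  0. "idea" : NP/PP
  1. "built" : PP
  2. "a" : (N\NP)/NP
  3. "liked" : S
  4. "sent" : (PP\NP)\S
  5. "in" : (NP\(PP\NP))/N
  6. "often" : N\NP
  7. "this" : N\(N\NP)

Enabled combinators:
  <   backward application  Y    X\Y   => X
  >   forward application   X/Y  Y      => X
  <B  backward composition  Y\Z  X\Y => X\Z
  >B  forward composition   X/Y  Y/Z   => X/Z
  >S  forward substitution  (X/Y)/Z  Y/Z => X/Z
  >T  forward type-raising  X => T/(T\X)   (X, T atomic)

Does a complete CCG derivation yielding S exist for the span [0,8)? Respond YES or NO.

NP/PP PP (N\NP)/NP S (PP\NP)\S (NP\(PP\NP))/N N\NP N\(N\NP)
CKY chart[0,8] = {N, N/(NP\NP), N/(N\N), NP/(NP\N), PP/(PP\N), S/(S\N)}; S ∉ chart

NO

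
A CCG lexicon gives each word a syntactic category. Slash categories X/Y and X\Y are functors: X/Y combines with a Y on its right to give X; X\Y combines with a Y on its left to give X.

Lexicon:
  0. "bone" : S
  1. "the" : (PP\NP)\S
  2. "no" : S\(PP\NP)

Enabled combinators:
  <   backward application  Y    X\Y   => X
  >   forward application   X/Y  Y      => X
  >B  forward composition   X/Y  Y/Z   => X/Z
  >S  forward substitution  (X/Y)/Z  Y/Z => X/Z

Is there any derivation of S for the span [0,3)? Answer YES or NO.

[0,3] S   <
  [0,2] PP\NP   <
    [0,1] "bone" : S
    [1,2] "the" : (PP\NP)\S
  [2,3] "no" : S\(PP\NP)

YES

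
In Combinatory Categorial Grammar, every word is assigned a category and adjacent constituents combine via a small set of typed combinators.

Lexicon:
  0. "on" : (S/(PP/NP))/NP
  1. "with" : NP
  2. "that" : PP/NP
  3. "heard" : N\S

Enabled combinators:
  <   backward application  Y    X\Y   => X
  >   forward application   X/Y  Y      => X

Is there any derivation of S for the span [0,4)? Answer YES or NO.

(S/(PP/NP))/NP NP PP/NP N\S
CKY chart[0,4] = {N}; S ∉ chart

NO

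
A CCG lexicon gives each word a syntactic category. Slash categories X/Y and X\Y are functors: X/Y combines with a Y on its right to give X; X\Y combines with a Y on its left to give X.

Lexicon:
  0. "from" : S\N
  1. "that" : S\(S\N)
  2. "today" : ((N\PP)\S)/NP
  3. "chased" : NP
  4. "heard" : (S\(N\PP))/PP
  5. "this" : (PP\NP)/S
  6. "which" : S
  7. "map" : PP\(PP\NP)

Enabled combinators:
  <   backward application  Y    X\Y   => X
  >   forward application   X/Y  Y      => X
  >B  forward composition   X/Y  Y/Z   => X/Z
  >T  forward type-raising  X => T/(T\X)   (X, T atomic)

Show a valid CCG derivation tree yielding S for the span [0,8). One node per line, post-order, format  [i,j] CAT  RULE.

[0,1] S\N  lex  "from"
[1,2] S\(S\N)  lex  "that"
[0,2] S  <  k=1
[2,3] ((N\PP)\S)/NP  lex  "today"
[3,4] NP  lex  "chased"
[2,4] (N\PP)\S  >  k=3
[0,4] N\PP  <  k=2
[4,5] (S\(N\PP))/PP  lex  "heard"
[5,6] (PP\NP)/S  lex  "this"
[6,7] S  lex  "which"
[5,7] PP\NP  >  k=6
[7,8] PP\(PP\NP)  lex  "map"
[5,8] PP  <  k=7
[4,8] S\(N\PP)  >  k=5
[0,8] S  <  k=4

[0,8] S   <
  [0,4] N\PP   <
    [0,2] S   <
      [0,1] "from" : S\N
      [1,2] "that" : S\(S\N)
    [2,4] (N\PP)\S   >
      [2,3] "today" : ((N\PP)\S)/NP
      [3,4] "chased" : NP
  [4,8] S\(N\PP)   >
    [4,5] "heard" : (S\(N\PP))/PP
    [5,8] PP   <
      [5,7] PP\NP   >
        [5,6] "this" : (PP\NP)/S
        [6,7] "which" : S
      [7,8] "map" : PP\(PP\NP)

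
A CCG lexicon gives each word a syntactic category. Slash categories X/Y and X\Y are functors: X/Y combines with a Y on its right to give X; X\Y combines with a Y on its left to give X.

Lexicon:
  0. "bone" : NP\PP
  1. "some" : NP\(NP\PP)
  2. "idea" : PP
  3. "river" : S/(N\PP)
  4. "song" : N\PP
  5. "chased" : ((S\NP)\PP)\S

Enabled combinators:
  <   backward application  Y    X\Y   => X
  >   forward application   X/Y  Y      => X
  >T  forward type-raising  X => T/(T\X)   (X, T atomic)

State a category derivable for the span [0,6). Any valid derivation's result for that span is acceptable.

S

[0,6] S   <
  [0,2] NP   <
    [0,1] "bone" : NP\PP
    [1,2] "some" : NP\(NP\PP)
  [2,6] S\NP   <
    [2,3] "idea" : PP
    [3,6] (S\NP)\PP   <
      [3,5] S   >
        [3,4] "river" : S/(N\PP)
        [4,5] "song" : N\PP
      [5,6] "chased" : ((S\NP)\PP)\S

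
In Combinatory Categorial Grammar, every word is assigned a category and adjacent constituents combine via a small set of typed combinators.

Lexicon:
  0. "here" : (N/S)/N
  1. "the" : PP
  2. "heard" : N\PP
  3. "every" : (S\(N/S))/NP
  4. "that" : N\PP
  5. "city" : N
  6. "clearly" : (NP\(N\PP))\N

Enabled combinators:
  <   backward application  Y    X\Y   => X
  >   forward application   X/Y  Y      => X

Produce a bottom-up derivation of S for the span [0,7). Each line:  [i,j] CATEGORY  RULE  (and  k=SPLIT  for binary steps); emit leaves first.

[0,7] S   <
  [0,3] N/S   >
    [0,1] "here" : (N/S)/N
    [1,3] N   <
      [1,2] "the" : PP
      [2,3] "heard" : N\PP
  [3,7] S\(N/S)   >
    [3,4] "every" : (S\(N/S))/NP
    [4,7] NP   <
      [4,5] "that" : N\PP
      [5,7] NP\(N\PP)   <
        [5,6] "city" : N
        [6,7] "clearly" : (NP\(N\PP))\N

[0,1] (N/S)/N  lex  "here"
[1,2] PP  lex  "the"
[2,3] N\PP  lex  "heard"
[1,3] N  <  k=2
[0,3] N/S  >  k=1
[3,4] (S\(N/S))/NP  lex  "every"
[4,5] N\PP  lex  "that"
[5,6] N  lex  "city"
[6,7] (NP\(N\PP))\N  lex  "clearly"
[5,7] NP\(N\PP)  <  k=6
[4,7] NP  <  k=5
[3,7] S\(N/S)  >  k=4
[0,7] S  <  k=3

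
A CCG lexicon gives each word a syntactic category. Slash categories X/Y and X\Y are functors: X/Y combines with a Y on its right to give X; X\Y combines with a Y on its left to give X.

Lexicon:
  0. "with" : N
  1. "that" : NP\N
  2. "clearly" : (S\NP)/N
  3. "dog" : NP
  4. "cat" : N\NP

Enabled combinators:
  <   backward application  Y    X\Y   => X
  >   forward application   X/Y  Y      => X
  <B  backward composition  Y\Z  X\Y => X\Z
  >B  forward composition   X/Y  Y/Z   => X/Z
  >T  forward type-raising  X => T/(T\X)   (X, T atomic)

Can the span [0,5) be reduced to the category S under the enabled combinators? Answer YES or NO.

YES

[0,5] S   <
  [0,2] NP   <
    [0,1] "with" : N
    [1,2] "that" : NP\N
  [2,5] S\NP   >
    [2,3] "clearly" : (S\NP)/N
    [3,5] N   <
      [3,4] "dog" : NP
      [4,5] "cat" : N\NP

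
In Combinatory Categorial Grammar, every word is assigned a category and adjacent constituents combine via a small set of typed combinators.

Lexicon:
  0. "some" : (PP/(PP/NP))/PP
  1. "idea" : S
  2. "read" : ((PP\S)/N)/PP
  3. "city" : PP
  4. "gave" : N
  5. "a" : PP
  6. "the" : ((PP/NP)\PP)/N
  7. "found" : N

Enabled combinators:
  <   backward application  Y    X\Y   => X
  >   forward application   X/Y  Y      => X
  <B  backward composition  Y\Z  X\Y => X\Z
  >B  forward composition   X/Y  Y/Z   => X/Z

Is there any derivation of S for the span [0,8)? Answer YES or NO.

(PP/(PP/NP))/PP S ((PP\S)/N)/PP PP N PP ((PP/NP)\PP)/N N
CKY chart[0,8] = {PP}; S ∉ chart

NO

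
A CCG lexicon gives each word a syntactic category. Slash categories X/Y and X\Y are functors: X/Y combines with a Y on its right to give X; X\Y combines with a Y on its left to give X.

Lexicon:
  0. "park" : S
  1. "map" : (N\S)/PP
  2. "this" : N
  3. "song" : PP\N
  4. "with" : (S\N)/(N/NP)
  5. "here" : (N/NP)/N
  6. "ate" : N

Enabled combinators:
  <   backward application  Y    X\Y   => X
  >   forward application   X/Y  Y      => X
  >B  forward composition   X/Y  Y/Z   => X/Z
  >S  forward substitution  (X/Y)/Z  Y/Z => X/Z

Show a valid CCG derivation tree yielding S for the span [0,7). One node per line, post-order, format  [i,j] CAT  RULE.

[0,7] S   <
  [0,4] N   <
    [0,1] "park" : S
    [1,4] N\S   >
      [1,2] "map" : (N\S)/PP
      [2,4] PP   <
        [2,3] "this" : N
        [3,4] "song" : PP\N
  [4,7] S\N   >
    [4,5] "with" : (S\N)/(N/NP)
    [5,7] N/NP   >
      [5,6] "here" : (N/NP)/N
      [6,7] "ate" : N

[0,1] S  lex  "park"
[1,2] (N\S)/PP  lex  "map"
[2,3] N  lex  "this"
[3,4] PP\N  lex  "song"
[2,4] PP  <  k=3
[1,4] N\S  >  k=2
[0,4] N  <  k=1
[4,5] (S\N)/(N/NP)  lex  "with"
[5,6] (N/NP)/N  lex  "here"
[6,7] N  lex  "ate"
[5,7] N/NP  >  k=6
[4,7] S\N  >  k=5
[0,7] S  <  k=4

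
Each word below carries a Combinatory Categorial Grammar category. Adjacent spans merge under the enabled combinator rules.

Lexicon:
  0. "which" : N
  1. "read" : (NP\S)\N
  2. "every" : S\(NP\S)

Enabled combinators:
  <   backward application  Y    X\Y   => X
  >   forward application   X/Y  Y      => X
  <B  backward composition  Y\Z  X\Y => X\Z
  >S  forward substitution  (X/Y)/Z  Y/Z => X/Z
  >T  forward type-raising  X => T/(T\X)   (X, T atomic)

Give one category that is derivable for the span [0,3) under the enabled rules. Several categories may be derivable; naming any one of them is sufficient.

S

[0,3] S   >
  [0,1] S/(S\N)   >T
    [0,1] "which" : N
  [1,3] S\N   <B
    [1,2] "read" : (NP\S)\N
    [2,3] "every" : S\(NP\S)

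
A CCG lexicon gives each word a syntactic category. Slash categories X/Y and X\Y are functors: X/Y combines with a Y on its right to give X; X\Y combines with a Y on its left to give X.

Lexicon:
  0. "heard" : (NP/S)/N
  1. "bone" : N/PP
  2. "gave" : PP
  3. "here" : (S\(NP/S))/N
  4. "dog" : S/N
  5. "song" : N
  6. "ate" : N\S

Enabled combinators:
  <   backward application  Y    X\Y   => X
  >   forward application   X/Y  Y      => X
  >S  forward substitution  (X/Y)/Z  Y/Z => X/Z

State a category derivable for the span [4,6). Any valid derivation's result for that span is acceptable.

S

[0,7] S   <
  [0,3] NP/S   >
    [0,1] "heard" : (NP/S)/N
    [1,3] N   >
      [1,2] "bone" : N/PP
      [2,3] "gave" : PP
  [3,7] S\(NP/S)   >
    [3,4] "here" : (S\(NP/S))/N
    [4,7] N   <
      [4,6] S   >
        [4,5] "dog" : S/N
        [5,6] "song" : N
      [6,7] "ate" : N\S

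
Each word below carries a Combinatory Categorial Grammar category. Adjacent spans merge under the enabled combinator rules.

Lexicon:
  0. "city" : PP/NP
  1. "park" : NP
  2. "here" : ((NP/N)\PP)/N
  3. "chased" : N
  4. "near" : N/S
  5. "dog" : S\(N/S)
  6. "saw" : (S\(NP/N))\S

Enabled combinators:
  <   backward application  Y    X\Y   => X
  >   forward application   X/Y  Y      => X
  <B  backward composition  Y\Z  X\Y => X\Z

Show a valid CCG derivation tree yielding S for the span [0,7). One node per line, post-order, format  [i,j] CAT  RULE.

[0,1] PP/NP  lex  "city"
[1,2] NP  lex  "park"
[0,2] PP  >  k=1
[2,3] ((NP/N)\PP)/N  lex  "here"
[3,4] N  lex  "chased"
[2,4] (NP/N)\PP  >  k=3
[4,5] N/S  lex  "near"
[5,6] S\(N/S)  lex  "dog"
[4,6] S  <  k=5
[6,7] (S\(NP/N))\S  lex  "saw"
[4,7] S\(NP/N)  <  k=6
[2,7] S\PP  <B  k=4
[0,7] S  <  k=2

[0,7] S   <
  [0,2] PP   >
    [0,1] "city" : PP/NP
    [1,2] "park" : NP
  [2,7] S\PP   <B
    [2,4] (NP/N)\PP   >
      [2,3] "here" : ((NP/N)\PP)/N
      [3,4] "chased" : N
    [4,7] S\(NP/N)   <
      [4,6] S   <
        [4,5] "near" : N/S
        [5,6] "dog" : S\(N/S)
      [6,7] "saw" : (S\(NP/N))\S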